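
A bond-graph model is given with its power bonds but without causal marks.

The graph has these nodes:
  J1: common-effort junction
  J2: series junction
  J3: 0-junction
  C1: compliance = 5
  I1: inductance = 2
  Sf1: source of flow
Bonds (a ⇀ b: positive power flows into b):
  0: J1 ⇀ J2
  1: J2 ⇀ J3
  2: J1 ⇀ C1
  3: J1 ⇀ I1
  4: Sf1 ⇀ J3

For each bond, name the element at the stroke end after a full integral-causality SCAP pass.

bond 4 |Sf1  (Sf1: flow source, stroke at near end)
bond 1 |J3  (J3: last free bond brings effort in)
bond 0 |J2  (J2: bond 1 brought flow, rest push out)
bond 2 |J1  (C1 integral (e out))
bond 3 |I1  (0-jn J1 has e-setter on 2)

β0 →J2
β1 →J3
β2 →J1
β3 →I1
β4 →Sf1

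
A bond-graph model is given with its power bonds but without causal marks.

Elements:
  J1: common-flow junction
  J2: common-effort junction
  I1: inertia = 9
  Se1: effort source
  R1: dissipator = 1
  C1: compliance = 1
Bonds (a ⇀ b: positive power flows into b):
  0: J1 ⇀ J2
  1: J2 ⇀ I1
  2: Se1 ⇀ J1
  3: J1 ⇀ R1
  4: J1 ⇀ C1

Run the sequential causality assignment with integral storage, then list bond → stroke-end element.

bond 2 →J1  (Se1 (Se) sets effort on bond)
bond 1 →I1  (prefer integral on I1)
bond 0 →J2  (J2: last free bond brings effort in)
bond 3 →J1  (J1: bond 0 brought flow, rest push out)
bond 4 →J1  (J1: bond 0 brought flow, rest push out)

bond 0 stroke→J2
bond 1 stroke→I1
bond 2 stroke→J1
bond 3 stroke→J1
bond 4 stroke→J1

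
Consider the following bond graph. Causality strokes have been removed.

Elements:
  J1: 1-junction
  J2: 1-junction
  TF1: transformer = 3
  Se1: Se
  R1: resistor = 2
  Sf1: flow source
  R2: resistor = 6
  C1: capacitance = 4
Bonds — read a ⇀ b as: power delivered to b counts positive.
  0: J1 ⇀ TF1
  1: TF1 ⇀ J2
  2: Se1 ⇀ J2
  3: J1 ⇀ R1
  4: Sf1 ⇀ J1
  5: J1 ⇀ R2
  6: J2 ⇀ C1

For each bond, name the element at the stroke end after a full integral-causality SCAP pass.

#2 |J2  (Se1 (Se) sets effort on bond)
#4 |Sf1  (Sf1: flow source, stroke at near end)
#0 |J1  (1-jn J1 has f-setter on 4)
#3 |J1  (common-f at J1 fixed by 4)
#5 |J1  (1-jn J1 has f-setter on 4)
#1 |TF1  (TF1 one-in-one-out from 0)
#6 |J2  (1-jn J2 has f-setter on 1)

#0 stroke→J1
#1 stroke→TF1
#2 stroke→J2
#3 stroke→J1
#4 stroke→Sf1
#5 stroke→J1
#6 stroke→J2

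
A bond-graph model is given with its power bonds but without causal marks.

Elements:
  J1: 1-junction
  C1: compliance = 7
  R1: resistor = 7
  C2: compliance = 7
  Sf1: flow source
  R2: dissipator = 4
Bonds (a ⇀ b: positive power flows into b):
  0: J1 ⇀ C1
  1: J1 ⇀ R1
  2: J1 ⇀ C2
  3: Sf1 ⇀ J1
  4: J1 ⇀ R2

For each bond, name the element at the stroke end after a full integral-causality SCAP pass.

#3 |Sf1  (Sf1: flow source, stroke at near end)
#0 |J1  (J1 flow already set via bond 3)
#1 |J1  (J1: bond 3 brought flow, rest push out)
#2 |J1  (J1: bond 3 brought flow, rest push out)
#4 |J1  (J1: bond 3 brought flow, rest push out)

bond 0 stroke→J1
bond 1 stroke→J1
bond 2 stroke→J1
bond 3 stroke→Sf1
bond 4 stroke→J1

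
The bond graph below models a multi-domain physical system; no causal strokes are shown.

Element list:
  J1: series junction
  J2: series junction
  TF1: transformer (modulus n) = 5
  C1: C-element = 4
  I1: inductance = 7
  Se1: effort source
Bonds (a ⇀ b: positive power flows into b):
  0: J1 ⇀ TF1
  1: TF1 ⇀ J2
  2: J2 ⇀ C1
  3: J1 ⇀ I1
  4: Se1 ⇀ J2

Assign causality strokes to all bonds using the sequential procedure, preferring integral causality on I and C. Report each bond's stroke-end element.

bond 0 →J1
bond 1 →TF1
bond 2 →J2
bond 3 →I1
bond 4 →J2

b4 stroke→J2  (Se1: effort source, stroke at far end)
b2 stroke→J2  (prefer integral on C1)
b1 stroke→TF1  (J2 needs exactly one f-in)
b0 stroke→J1  (TF1 one-in-one-out from 1)
b3 stroke→I1  (only one flow-in slot at J1)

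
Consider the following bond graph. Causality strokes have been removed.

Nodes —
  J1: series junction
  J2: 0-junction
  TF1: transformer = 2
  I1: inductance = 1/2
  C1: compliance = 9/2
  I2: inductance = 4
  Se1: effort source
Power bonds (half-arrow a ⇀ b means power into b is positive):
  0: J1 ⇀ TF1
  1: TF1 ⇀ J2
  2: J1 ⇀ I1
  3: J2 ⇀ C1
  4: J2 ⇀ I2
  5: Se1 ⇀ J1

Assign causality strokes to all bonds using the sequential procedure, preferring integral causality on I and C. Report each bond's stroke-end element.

bond 5 |J1  (source Se1 imposes e)
bond 2 |I1  (I1: I, integral causality)
bond 0 |J1  (1-jn J1 has f-setter on 2)
bond 1 |TF1  (TF1 one-in-one-out from 0)
bond 3 |J2  (C1: C, integral causality)
bond 4 |I2  (common-e at J2 fixed by 3)

β0 →J1
β1 →TF1
β2 →I1
β3 →J2
β4 →I2
β5 →J1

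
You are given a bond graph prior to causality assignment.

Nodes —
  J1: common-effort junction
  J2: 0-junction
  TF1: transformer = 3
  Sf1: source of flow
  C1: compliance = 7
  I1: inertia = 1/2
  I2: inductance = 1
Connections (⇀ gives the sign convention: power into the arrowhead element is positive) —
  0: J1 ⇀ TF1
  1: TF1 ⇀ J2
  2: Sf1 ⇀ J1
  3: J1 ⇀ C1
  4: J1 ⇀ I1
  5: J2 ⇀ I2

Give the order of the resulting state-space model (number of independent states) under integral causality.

b2 →Sf1  (Sf1 fixes flow; stroke at Sf1)
b3 →J1  (C1 outputs effort q/C1)
b0 →TF1  (J1 effort already set via bond 3)
b4 →I1  (0-jn J1 has e-setter on 3)
b1 →J2  (through TF1, causality passes straight; one stroke at TF1)
b5 →I2  (common-e at J2 fixed by 1)

3  (C1, I1, I2 all integral)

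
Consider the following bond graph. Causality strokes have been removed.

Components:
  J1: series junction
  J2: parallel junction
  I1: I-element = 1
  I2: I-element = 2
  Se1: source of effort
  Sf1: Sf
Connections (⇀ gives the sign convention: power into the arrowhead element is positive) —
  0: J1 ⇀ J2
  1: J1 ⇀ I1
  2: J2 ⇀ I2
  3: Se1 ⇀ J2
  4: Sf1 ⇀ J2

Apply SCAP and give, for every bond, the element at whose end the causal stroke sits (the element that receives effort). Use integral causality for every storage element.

bond 0 stroke at J1
bond 1 stroke at I1
bond 2 stroke at I2
bond 3 stroke at J2
bond 4 stroke at Sf1

#3 |J2  (Se1 fixes effort; stroke away)
#4 |Sf1  (Sf1: flow source, stroke at near end)
#0 |J1  (J2: bond 3 brought effort, rest push out)
#2 |I2  (0-jn J2 has e-setter on 3)
#1 |I1  (J1 needs exactly one f-in)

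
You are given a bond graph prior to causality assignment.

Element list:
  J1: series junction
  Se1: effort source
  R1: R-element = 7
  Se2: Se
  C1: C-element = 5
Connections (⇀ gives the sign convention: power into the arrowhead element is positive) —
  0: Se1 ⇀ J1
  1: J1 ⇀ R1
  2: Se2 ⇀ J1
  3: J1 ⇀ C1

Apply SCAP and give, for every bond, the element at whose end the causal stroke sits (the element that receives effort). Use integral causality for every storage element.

β0 stroke→J1
β1 stroke→R1
β2 stroke→J1
β3 stroke→J1

β0 →J1  (Se1 fixes effort; stroke away)
β2 →J1  (source Se2 imposes e)
β3 →J1  (prefer integral on C1)
β1 →R1  (closing 1-jn rule on J1)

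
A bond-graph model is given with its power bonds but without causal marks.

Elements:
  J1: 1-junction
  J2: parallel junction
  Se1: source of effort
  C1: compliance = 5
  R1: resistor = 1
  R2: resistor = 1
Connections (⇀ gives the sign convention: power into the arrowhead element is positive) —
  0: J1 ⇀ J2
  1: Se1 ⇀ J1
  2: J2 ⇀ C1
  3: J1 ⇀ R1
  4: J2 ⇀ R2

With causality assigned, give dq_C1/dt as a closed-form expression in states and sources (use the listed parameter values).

dq_C1/dt = E_Se1 - 2*q_C1/5

bond 1 →J1  (Se1: effort source, stroke at far end)
bond 2 →J2  (C1: C, integral causality)
bond 0 →J1  (0-jn J2 has e-setter on 2)
bond 4 →R2  (0-jn J2 has e-setter on 2)
bond 3 →R1  (J1: last free bond brings flow in)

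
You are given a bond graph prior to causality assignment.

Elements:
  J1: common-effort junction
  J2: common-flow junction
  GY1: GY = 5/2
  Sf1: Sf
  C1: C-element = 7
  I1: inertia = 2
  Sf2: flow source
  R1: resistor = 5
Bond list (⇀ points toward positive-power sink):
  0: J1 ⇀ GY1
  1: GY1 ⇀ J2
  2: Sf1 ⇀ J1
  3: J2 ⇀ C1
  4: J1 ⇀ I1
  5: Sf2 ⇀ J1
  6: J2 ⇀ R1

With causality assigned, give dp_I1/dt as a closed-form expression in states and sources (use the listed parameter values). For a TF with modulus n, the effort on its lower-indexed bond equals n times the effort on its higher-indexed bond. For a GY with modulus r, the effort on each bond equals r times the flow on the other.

dp_I1/dt = 5*F_Sf1/4 + 5*F_Sf2/4 - 5*p_I1/8 - q_C1/14

#2 |Sf1  (Sf1 fixes flow; stroke at Sf1)
#5 |Sf2  (Sf2 fixes flow; stroke at Sf2)
#3 |J2  (C1 integral (e out))
#4 |I1  (I1 integral (f out))
#0 |J1  (J1: last free bond brings effort in)
#1 |J2  (through GY1, causality inverts; strokes same side of GY1)
#6 |R1  (closing 1-jn rule on J2)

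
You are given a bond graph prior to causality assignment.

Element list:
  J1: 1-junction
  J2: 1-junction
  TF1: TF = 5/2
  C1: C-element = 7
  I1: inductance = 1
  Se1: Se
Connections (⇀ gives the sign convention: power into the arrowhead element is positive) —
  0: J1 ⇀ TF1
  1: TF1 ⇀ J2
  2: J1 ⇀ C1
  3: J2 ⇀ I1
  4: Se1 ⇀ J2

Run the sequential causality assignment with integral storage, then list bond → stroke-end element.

#4 |J2  (Se1 (Se) sets effort on bond)
#2 |J1  (C1 integral (e out))
#0 |TF1  (only one flow-in slot at J1)
#1 |J2  (TF TF1: opposite of bond 0)
#3 |I1  (closing 1-jn rule on J2)

bond 0 stroke at TF1
bond 1 stroke at J2
bond 2 stroke at J1
bond 3 stroke at I1
bond 4 stroke at J2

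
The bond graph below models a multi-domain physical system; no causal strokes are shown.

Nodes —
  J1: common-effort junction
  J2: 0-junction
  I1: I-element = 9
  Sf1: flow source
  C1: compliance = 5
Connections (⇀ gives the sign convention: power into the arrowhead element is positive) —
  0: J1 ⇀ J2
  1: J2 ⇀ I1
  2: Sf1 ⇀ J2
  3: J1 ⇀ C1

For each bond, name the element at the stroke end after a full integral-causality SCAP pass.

b2 stroke at Sf1  (Sf1: flow source, stroke at near end)
b1 stroke at I1  (I1: I, integral causality)
b0 stroke at J2  (closing 0-jn rule on J2)
b3 stroke at J1  (J1 needs exactly one e-in)

#0 stroke→J2
#1 stroke→I1
#2 stroke→Sf1
#3 stroke→J1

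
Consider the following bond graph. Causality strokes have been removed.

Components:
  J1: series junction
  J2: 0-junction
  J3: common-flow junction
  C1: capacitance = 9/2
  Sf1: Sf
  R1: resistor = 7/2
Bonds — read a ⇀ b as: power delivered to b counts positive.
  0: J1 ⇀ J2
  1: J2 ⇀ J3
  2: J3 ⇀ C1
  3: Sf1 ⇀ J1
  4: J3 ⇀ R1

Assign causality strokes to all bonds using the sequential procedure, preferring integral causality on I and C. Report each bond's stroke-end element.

#0 →J1
#1 →J2
#2 →J3
#3 →Sf1
#4 →J3

bond 3 |Sf1  (Sf1 (Sf) sets flow on bond)
bond 0 |J1  (common-f at J1 fixed by 3)
bond 1 |J2  (J2: last free bond brings effort in)
bond 2 |J3  (common-f at J3 fixed by 1)
bond 4 |J3  (J3: bond 1 brought flow, rest push out)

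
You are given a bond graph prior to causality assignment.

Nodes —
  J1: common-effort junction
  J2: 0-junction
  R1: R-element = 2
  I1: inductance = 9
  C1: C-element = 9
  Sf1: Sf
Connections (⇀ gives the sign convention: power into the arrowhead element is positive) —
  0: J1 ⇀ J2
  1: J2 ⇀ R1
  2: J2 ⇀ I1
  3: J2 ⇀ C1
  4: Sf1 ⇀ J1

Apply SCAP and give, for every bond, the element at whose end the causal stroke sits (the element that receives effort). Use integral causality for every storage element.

#0 stroke at J1
#1 stroke at R1
#2 stroke at I1
#3 stroke at J2
#4 stroke at Sf1

b4 stroke→Sf1  (Sf1 (Sf) sets flow on bond)
b0 stroke→J1  (J1 needs exactly one e-in)
b2 stroke→I1  (prefer integral on I1)
b3 stroke→J2  (prefer integral on C1)
b1 stroke→R1  (common-e at J2 fixed by 3)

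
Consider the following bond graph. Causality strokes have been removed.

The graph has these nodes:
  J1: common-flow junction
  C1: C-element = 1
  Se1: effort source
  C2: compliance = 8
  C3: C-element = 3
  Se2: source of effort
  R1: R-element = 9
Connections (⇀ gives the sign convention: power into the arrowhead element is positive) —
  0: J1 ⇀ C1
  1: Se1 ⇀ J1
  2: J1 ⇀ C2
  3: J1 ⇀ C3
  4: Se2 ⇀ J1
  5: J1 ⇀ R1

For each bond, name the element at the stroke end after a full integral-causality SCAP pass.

#1 →J1  (source Se1 imposes e)
#4 →J1  (source Se2 imposes e)
#0 →J1  (C1 outputs effort q/C1)
#2 →J1  (prefer integral on C2)
#3 →J1  (C3: C, integral causality)
#5 →R1  (closing 1-jn rule on J1)

β0 stroke→J1
β1 stroke→J1
β2 stroke→J1
β3 stroke→J1
β4 stroke→J1
β5 stroke→R1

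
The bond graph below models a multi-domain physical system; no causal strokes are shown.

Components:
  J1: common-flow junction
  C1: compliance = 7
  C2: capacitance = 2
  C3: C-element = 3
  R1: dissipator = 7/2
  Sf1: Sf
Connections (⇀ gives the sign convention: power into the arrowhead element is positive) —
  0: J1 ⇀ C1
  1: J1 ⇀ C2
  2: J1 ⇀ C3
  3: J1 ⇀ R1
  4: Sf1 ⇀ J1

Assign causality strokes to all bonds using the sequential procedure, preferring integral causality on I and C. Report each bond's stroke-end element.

β0 stroke at J1
β1 stroke at J1
β2 stroke at J1
β3 stroke at J1
β4 stroke at Sf1

β4 |Sf1  (Sf1 fixes flow; stroke at Sf1)
β0 |J1  (1-jn J1 has f-setter on 4)
β1 |J1  (J1 flow already set via bond 4)
β2 |J1  (J1: bond 4 brought flow, rest push out)
β3 |J1  (1-jn J1 has f-setter on 4)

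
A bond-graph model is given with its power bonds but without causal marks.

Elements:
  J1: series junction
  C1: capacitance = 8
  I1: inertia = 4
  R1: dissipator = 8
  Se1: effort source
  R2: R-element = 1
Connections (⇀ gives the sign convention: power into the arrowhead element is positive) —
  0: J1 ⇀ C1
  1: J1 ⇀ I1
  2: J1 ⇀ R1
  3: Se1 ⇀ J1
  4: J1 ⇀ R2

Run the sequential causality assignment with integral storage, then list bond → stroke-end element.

#0 →J1
#1 →I1
#2 →J1
#3 →J1
#4 →J1

b3 →J1  (Se1: effort source, stroke at far end)
b0 →J1  (prefer integral on C1)
b1 →I1  (prefer integral on I1)
b2 →J1  (J1: bond 1 brought flow, rest push out)
b4 →J1  (J1: bond 1 brought flow, rest push out)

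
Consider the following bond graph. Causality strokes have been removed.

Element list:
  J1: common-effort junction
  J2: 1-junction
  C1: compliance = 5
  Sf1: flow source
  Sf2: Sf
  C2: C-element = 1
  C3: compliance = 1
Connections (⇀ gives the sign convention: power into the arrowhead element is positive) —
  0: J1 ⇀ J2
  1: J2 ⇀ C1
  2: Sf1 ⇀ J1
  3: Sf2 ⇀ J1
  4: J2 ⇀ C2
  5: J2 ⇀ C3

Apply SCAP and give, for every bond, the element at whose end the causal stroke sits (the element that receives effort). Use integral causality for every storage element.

b2 →Sf1  (source Sf1 imposes f)
b3 →Sf2  (Sf2: flow source, stroke at near end)
b0 →J1  (J1: last free bond brings effort in)
b1 →J2  (J2 flow already set via bond 0)
b4 →J2  (1-jn J2 has f-setter on 0)
b5 →J2  (1-jn J2 has f-setter on 0)

β0 stroke at J1
β1 stroke at J2
β2 stroke at Sf1
β3 stroke at Sf2
β4 stroke at J2
β5 stroke at J2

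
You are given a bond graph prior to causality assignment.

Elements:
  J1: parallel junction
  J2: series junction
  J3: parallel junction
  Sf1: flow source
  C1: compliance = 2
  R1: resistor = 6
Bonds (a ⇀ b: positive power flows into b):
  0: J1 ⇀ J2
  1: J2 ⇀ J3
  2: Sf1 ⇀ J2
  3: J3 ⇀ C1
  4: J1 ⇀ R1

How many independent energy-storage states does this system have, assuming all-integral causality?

1  (C1 all integral)

#2 |Sf1  (Sf1 fixes flow; stroke at Sf1)
#0 |J2  (J2 flow already set via bond 2)
#1 |J2  (1-jn J2 has f-setter on 2)
#3 |J3  (J3 needs exactly one e-in)
#4 |J1  (closing 0-jn rule on J1)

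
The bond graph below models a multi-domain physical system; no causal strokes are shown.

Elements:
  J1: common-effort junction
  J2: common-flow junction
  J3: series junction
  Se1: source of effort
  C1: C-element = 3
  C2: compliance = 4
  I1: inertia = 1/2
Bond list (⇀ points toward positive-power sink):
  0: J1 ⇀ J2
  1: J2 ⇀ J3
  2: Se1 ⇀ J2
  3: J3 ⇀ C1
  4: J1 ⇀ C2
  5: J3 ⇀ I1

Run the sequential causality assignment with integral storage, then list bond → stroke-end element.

b0 |J2
b1 |J3
b2 |J2
b3 |J3
b4 |J1
b5 |I1

bond 2 →J2  (Se1: effort source, stroke at far end)
bond 3 →J3  (C1 integral (e out))
bond 4 →J1  (prefer integral on C2)
bond 0 →J2  (common-e at J1 fixed by 4)
bond 1 →J3  (closing 1-jn rule on J2)
bond 5 →I1  (closing 1-jn rule on J3)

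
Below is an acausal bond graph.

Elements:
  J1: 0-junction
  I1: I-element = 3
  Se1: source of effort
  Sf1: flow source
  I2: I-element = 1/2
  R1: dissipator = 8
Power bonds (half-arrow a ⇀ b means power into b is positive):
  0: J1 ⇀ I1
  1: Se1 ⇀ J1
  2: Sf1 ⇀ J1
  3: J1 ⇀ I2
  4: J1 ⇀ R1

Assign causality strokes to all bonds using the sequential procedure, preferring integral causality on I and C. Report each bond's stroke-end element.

#0 stroke at I1
#1 stroke at J1
#2 stroke at Sf1
#3 stroke at I2
#4 stroke at R1

b1 stroke→J1  (Se1 (Se) sets effort on bond)
b2 stroke→Sf1  (source Sf1 imposes f)
b0 stroke→I1  (common-e at J1 fixed by 1)
b3 stroke→I2  (0-jn J1 has e-setter on 1)
b4 stroke→R1  (J1: bond 1 brought effort, rest push out)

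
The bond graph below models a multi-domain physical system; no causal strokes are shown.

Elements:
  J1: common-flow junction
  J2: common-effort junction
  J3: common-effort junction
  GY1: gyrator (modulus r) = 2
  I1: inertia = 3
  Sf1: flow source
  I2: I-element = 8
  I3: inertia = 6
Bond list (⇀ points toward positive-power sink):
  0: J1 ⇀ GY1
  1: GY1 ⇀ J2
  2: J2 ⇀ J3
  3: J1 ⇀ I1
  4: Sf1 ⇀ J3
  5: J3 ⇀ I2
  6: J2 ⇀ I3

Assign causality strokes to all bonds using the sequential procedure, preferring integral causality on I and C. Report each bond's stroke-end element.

#0 stroke→J1
#1 stroke→J2
#2 stroke→J3
#3 stroke→I1
#4 stroke→Sf1
#5 stroke→I2
#6 stroke→I3

bond 4 →Sf1  (Sf1 (Sf) sets flow on bond)
bond 3 →I1  (prefer integral on I1)
bond 0 →J1  (1-jn J1 has f-setter on 3)
bond 1 →J2  (GY GY1: same side as bond 0)
bond 2 →J3  (0-jn J2 has e-setter on 1)
bond 6 →I3  (common-e at J2 fixed by 1)
bond 5 →I2  (common-e at J3 fixed by 2)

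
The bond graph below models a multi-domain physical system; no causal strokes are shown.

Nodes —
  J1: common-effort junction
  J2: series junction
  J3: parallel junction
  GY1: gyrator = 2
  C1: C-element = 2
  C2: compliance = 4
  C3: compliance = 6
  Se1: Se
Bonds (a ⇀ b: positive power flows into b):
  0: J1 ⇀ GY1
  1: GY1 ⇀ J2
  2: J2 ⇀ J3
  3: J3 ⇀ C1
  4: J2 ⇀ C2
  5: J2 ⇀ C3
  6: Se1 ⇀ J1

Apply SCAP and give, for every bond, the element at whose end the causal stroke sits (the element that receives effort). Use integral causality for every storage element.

b0 |GY1
b1 |GY1
b2 |J2
b3 |J3
b4 |J2
b5 |J2
b6 |J1

bond 6 stroke at J1  (Se1: effort source, stroke at far end)
bond 0 stroke at GY1  (common-e at J1 fixed by 6)
bond 1 stroke at GY1  (through GY1, causality inverts; strokes same side of GY1)
bond 2 stroke at J2  (J2: bond 1 brought flow, rest push out)
bond 4 stroke at J2  (common-f at J2 fixed by 1)
bond 5 stroke at J2  (common-f at J2 fixed by 1)
bond 3 stroke at J3  (J3 needs exactly one e-in)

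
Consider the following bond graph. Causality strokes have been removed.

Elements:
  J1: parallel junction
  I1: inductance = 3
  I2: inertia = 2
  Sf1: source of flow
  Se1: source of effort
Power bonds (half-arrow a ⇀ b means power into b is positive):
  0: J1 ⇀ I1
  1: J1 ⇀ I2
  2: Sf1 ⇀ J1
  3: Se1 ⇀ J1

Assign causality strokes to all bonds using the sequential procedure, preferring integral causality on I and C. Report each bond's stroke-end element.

b0 |I1
b1 |I2
b2 |Sf1
b3 |J1

#2 stroke→Sf1  (source Sf1 imposes f)
#3 stroke→J1  (Se1 fixes effort; stroke away)
#0 stroke→I1  (J1: bond 3 brought effort, rest push out)
#1 stroke→I2  (J1 effort already set via bond 3)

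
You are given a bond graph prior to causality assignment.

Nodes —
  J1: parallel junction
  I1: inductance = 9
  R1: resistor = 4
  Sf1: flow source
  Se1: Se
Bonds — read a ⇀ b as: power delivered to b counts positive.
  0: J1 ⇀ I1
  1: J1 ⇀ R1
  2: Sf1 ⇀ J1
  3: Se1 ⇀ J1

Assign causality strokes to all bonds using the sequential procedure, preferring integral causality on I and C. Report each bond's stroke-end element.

β0 |I1
β1 |R1
β2 |Sf1
β3 |J1

bond 2 stroke→Sf1  (source Sf1 imposes f)
bond 3 stroke→J1  (Se1 (Se) sets effort on bond)
bond 0 stroke→I1  (J1: bond 3 brought effort, rest push out)
bond 1 stroke→R1  (J1: bond 3 brought effort, rest push out)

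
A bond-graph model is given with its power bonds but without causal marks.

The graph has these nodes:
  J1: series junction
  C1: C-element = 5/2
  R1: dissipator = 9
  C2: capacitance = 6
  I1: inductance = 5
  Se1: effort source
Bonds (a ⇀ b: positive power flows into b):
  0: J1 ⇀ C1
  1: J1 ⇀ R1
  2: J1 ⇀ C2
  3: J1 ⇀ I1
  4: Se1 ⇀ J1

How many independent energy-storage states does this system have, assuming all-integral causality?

3  (C1, C2, I1 all integral)

#4 →J1  (Se1 fixes effort; stroke away)
#0 →J1  (prefer integral on C1)
#2 →J1  (C2 outputs effort q/C2)
#3 →I1  (I1: I, integral causality)
#1 →J1  (J1 flow already set via bond 3)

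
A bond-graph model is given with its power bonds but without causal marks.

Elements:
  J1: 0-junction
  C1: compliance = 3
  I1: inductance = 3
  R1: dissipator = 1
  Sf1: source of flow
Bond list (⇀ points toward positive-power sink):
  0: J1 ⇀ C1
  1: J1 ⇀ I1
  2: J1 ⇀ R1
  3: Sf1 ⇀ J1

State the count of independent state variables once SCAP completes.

b3 →Sf1  (Sf1 (Sf) sets flow on bond)
b0 →J1  (prefer integral on C1)
b1 →I1  (J1 effort already set via bond 0)
b2 →R1  (0-jn J1 has e-setter on 0)

2  (C1, I1 all integral)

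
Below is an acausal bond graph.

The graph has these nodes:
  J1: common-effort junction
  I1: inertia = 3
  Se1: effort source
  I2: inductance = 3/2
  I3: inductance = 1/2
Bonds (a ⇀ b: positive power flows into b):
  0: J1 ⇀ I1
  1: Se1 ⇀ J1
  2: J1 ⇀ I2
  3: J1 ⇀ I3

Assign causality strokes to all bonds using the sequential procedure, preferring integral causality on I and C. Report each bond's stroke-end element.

#1 →J1  (Se1 (Se) sets effort on bond)
#0 →I1  (J1 effort already set via bond 1)
#2 →I2  (common-e at J1 fixed by 1)
#3 →I3  (0-jn J1 has e-setter on 1)

#0 stroke→I1
#1 stroke→J1
#2 stroke→I2
#3 stroke→I3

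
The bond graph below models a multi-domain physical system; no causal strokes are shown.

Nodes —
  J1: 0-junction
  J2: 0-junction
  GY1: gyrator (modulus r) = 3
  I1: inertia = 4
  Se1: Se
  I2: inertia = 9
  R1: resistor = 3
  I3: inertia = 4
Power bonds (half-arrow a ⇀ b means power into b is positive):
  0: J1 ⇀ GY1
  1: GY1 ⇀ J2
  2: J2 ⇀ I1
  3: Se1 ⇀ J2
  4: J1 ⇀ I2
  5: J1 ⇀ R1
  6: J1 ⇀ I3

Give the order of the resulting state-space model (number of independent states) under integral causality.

3  (I1, I2, I3 all integral)

#3 stroke at J2  (Se1: effort source, stroke at far end)
#1 stroke at GY1  (0-jn J2 has e-setter on 3)
#2 stroke at I1  (J2: bond 3 brought effort, rest push out)
#0 stroke at GY1  (GY GY1: same side as bond 1)
#4 stroke at I2  (I2 integral (f out))
#6 stroke at I3  (I3: I, integral causality)
#5 stroke at J1  (J1: last free bond brings effort in)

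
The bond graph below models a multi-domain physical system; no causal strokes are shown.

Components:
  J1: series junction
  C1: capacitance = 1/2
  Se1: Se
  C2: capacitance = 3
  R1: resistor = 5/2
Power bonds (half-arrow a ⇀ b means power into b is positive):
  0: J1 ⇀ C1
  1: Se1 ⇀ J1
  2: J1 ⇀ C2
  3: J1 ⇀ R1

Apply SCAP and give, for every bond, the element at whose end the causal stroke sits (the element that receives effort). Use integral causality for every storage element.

#1 stroke at J1  (source Se1 imposes e)
#0 stroke at J1  (prefer integral on C1)
#2 stroke at J1  (C2 integral (e out))
#3 stroke at R1  (J1: last free bond brings flow in)

bond 0 →J1
bond 1 →J1
bond 2 →J1
bond 3 →R1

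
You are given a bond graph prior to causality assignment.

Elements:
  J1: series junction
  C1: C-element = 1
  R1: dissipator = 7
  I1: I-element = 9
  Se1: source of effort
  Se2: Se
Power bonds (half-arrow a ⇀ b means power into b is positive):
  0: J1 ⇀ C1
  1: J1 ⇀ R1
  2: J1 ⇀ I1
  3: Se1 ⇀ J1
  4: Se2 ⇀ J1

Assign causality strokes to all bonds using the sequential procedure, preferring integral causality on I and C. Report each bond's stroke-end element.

#3 stroke at J1  (Se1 (Se) sets effort on bond)
#4 stroke at J1  (Se2: effort source, stroke at far end)
#0 stroke at J1  (prefer integral on C1)
#2 stroke at I1  (I1 outputs flow p/I1)
#1 stroke at J1  (1-jn J1 has f-setter on 2)

#0 →J1
#1 →J1
#2 →I1
#3 →J1
#4 →J1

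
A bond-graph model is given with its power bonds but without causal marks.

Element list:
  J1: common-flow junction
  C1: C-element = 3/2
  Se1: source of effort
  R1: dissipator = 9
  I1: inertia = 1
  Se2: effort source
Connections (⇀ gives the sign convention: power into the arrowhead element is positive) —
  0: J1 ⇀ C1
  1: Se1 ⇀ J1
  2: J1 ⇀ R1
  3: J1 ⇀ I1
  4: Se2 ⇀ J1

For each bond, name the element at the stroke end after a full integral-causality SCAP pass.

b1 stroke→J1  (Se1: effort source, stroke at far end)
b4 stroke→J1  (source Se2 imposes e)
b0 stroke→J1  (C1 integral (e out))
b3 stroke→I1  (prefer integral on I1)
b2 stroke→J1  (J1: bond 3 brought flow, rest push out)

#0 |J1
#1 |J1
#2 |J1
#3 |I1
#4 |J1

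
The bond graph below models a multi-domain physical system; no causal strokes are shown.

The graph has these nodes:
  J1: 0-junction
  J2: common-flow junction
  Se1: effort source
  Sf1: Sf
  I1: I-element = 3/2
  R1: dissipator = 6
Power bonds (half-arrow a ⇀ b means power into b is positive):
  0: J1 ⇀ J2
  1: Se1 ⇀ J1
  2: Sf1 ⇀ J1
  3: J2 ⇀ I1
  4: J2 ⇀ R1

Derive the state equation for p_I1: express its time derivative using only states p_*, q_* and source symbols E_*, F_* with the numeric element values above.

#1 →J1  (Se1 fixes effort; stroke away)
#2 →Sf1  (Sf1 (Sf) sets flow on bond)
#0 →J2  (J1: bond 1 brought effort, rest push out)
#3 →I1  (I1 integral (f out))
#4 →J2  (1-jn J2 has f-setter on 3)

dp_I1/dt = E_Se1 - 4*p_I1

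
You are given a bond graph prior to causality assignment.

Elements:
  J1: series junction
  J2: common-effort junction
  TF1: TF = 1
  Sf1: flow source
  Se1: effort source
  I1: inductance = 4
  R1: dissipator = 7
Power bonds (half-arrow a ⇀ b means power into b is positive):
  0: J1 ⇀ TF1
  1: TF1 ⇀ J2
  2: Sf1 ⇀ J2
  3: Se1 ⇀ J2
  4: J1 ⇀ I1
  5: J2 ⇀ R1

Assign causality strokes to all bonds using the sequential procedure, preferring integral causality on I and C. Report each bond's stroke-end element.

β0 |J1
β1 |TF1
β2 |Sf1
β3 |J2
β4 |I1
β5 |R1

#2 stroke at Sf1  (source Sf1 imposes f)
#3 stroke at J2  (Se1: effort source, stroke at far end)
#1 stroke at TF1  (0-jn J2 has e-setter on 3)
#5 stroke at R1  (0-jn J2 has e-setter on 3)
#0 stroke at J1  (TF1 one-in-one-out from 1)
#4 stroke at I1  (J1 needs exactly one f-in)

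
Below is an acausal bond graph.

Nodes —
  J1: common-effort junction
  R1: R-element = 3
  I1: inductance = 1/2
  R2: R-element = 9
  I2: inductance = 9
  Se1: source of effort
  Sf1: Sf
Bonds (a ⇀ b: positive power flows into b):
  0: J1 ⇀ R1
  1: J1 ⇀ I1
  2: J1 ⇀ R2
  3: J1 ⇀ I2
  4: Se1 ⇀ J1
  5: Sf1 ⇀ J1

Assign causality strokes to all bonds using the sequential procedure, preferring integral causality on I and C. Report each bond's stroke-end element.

bond 4 |J1  (Se1 fixes effort; stroke away)
bond 5 |Sf1  (Sf1 (Sf) sets flow on bond)
bond 0 |R1  (J1: bond 4 brought effort, rest push out)
bond 1 |I1  (common-e at J1 fixed by 4)
bond 2 |R2  (J1: bond 4 brought effort, rest push out)
bond 3 |I2  (J1: bond 4 brought effort, rest push out)

β0 stroke→R1
β1 stroke→I1
β2 stroke→R2
β3 stroke→I2
β4 stroke→J1
β5 stroke→Sf1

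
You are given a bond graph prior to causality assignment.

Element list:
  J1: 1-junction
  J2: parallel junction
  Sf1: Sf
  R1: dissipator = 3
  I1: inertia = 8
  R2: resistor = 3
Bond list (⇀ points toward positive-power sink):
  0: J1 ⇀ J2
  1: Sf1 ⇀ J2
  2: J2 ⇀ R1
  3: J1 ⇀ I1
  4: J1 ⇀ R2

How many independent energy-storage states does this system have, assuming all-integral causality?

bond 1 →Sf1  (Sf1: flow source, stroke at near end)
bond 3 →I1  (I1: I, integral causality)
bond 0 →J1  (J1 flow already set via bond 3)
bond 4 →J1  (J1 flow already set via bond 3)
bond 2 →J2  (closing 0-jn rule on J2)

1  (I1 all integral)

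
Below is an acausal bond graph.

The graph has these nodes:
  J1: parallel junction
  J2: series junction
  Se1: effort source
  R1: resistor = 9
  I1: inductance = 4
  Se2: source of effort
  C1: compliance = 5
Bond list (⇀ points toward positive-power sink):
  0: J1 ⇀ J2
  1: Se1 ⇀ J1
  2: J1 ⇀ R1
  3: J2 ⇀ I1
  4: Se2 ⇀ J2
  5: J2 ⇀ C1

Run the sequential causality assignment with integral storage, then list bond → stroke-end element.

b1 |J1  (Se1 fixes effort; stroke away)
b4 |J2  (Se2: effort source, stroke at far end)
b0 |J2  (J1: bond 1 brought effort, rest push out)
b2 |R1  (common-e at J1 fixed by 1)
b3 |I1  (I1 outputs flow p/I1)
b5 |J2  (J2 flow already set via bond 3)

#0 |J2
#1 |J1
#2 |R1
#3 |I1
#4 |J2
#5 |J2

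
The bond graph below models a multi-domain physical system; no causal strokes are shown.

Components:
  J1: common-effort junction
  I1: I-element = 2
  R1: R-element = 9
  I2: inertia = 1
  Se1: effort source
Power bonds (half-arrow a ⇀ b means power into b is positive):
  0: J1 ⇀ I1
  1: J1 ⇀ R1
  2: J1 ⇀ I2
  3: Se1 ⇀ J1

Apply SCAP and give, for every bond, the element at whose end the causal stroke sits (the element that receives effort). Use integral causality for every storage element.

bond 0 →I1
bond 1 →R1
bond 2 →I2
bond 3 →J1

bond 3 stroke→J1  (Se1 (Se) sets effort on bond)
bond 0 stroke→I1  (0-jn J1 has e-setter on 3)
bond 1 stroke→R1  (J1: bond 3 brought effort, rest push out)
bond 2 stroke→I2  (J1 effort already set via bond 3)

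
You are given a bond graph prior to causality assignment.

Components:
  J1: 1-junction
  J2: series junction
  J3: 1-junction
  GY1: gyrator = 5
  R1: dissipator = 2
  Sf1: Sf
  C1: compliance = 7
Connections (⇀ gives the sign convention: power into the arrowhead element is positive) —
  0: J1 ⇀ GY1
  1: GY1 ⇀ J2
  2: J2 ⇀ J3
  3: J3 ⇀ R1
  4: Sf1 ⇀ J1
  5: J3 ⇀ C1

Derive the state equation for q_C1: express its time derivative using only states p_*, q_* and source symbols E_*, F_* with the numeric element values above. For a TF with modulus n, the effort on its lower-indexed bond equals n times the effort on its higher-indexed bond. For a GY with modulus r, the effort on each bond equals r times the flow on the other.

bond 4 →Sf1  (Sf1 fixes flow; stroke at Sf1)
bond 0 →J1  (common-f at J1 fixed by 4)
bond 1 →J2  (GY1 both-in/both-out from 0)
bond 2 →J3  (only one flow-in slot at J2)
bond 5 →J3  (C1: C, integral causality)
bond 3 →R1  (J3: last free bond brings flow in)

dq_C1/dt = 5*F_Sf1/2 - q_C1/14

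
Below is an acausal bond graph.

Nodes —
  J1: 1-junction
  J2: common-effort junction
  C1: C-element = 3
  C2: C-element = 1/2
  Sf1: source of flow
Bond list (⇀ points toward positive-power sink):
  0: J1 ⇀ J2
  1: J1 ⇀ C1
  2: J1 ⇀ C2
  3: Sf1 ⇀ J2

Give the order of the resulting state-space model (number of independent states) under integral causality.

2  (C1, C2 all integral)

β3 |Sf1  (Sf1: flow source, stroke at near end)
β0 |J2  (closing 0-jn rule on J2)
β1 |J1  (J1 flow already set via bond 0)
β2 |J1  (1-jn J1 has f-setter on 0)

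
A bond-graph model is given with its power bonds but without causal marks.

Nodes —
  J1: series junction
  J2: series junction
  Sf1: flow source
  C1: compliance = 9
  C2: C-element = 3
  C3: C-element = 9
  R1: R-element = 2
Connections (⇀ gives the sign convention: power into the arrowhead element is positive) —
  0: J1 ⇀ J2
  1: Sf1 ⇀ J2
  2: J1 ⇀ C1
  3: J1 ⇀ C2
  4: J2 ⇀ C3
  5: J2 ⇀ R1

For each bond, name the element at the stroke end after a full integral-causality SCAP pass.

#1 |Sf1  (Sf1: flow source, stroke at near end)
#0 |J2  (1-jn J2 has f-setter on 1)
#4 |J2  (J2: bond 1 brought flow, rest push out)
#5 |J2  (common-f at J2 fixed by 1)
#2 |J1  (J1 flow already set via bond 0)
#3 |J1  (common-f at J1 fixed by 0)

b0 stroke→J2
b1 stroke→Sf1
b2 stroke→J1
b3 stroke→J1
b4 stroke→J2
b5 stroke→J2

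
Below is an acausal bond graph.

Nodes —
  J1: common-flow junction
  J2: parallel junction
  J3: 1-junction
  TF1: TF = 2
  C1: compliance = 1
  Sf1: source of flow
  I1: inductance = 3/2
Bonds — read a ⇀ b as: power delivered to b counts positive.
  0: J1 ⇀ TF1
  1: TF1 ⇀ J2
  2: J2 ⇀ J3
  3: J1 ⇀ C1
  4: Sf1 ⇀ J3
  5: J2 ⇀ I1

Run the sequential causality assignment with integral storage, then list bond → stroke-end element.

β0 |TF1
β1 |J2
β2 |J3
β3 |J1
β4 |Sf1
β5 |I1

b4 stroke at Sf1  (source Sf1 imposes f)
b2 stroke at J3  (J3 flow already set via bond 4)
b3 stroke at J1  (C1 outputs effort q/C1)
b0 stroke at TF1  (J1 needs exactly one f-in)
b1 stroke at J2  (through TF1, causality passes straight; one stroke at TF1)
b5 stroke at I1  (common-e at J2 fixed by 1)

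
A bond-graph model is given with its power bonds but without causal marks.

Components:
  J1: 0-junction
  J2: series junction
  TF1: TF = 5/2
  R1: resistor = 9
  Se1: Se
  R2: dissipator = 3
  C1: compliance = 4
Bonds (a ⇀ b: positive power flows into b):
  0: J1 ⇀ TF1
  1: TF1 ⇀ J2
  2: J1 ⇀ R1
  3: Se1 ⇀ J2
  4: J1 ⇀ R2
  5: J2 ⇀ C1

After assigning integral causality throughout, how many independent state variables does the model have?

β3 →J2  (Se1 fixes effort; stroke away)
β5 →J2  (prefer integral on C1)
β1 →TF1  (J2 needs exactly one f-in)
β0 →J1  (TF TF1: opposite of bond 1)
β2 →R1  (0-jn J1 has e-setter on 0)
β4 →R2  (common-e at J1 fixed by 0)

1  (C1 all integral)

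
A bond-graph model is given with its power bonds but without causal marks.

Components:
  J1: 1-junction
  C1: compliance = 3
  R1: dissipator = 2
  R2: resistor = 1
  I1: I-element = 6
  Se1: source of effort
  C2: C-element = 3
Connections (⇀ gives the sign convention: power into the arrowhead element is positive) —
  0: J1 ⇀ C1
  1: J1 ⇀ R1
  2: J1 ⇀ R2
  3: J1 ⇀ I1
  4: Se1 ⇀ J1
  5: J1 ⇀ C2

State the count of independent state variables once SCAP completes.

3  (C1, C2, I1 all integral)

β4 stroke at J1  (Se1 (Se) sets effort on bond)
β0 stroke at J1  (prefer integral on C1)
β3 stroke at I1  (I1 outputs flow p/I1)
β1 stroke at J1  (J1: bond 3 brought flow, rest push out)
β2 stroke at J1  (J1 flow already set via bond 3)
β5 stroke at J1  (common-f at J1 fixed by 3)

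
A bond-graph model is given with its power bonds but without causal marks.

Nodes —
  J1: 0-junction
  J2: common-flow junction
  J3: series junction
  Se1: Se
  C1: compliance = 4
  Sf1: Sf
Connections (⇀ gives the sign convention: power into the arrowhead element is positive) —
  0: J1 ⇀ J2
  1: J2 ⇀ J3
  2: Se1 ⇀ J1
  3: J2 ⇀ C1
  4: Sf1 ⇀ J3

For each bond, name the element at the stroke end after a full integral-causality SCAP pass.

β0 →J2
β1 →J3
β2 →J1
β3 →J2
β4 →Sf1

bond 2 stroke→J1  (Se1: effort source, stroke at far end)
bond 4 stroke→Sf1  (Sf1 (Sf) sets flow on bond)
bond 0 stroke→J2  (common-e at J1 fixed by 2)
bond 1 stroke→J3  (1-jn J3 has f-setter on 4)
bond 3 stroke→J2  (J2: bond 1 brought flow, rest push out)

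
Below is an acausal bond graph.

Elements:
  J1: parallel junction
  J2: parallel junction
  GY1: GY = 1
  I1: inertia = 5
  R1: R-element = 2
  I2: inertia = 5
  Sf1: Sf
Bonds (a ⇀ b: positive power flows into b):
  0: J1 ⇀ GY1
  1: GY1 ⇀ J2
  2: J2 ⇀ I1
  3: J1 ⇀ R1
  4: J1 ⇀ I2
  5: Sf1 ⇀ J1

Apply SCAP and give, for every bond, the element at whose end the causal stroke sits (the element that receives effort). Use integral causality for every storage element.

b5 |Sf1  (Sf1 fixes flow; stroke at Sf1)
b2 |I1  (I1: I, integral causality)
b1 |J2  (only one effort-in slot at J2)
b0 |J1  (GY GY1: same side as bond 1)
b3 |R1  (0-jn J1 has e-setter on 0)
b4 |I2  (J1 effort already set via bond 0)

b0 stroke→J1
b1 stroke→J2
b2 stroke→I1
b3 stroke→R1
b4 stroke→I2
b5 stroke→Sf1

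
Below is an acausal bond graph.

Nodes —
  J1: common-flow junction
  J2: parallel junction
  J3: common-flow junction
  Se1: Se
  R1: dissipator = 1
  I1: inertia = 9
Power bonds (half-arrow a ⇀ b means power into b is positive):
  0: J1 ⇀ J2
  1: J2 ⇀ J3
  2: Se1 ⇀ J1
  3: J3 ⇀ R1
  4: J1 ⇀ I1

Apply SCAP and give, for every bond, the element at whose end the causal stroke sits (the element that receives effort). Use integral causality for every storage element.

#2 stroke at J1  (Se1 (Se) sets effort on bond)
#4 stroke at I1  (I1 outputs flow p/I1)
#0 stroke at J1  (J1: bond 4 brought flow, rest push out)
#1 stroke at J2  (J2: last free bond brings effort in)
#3 stroke at J3  (common-f at J3 fixed by 1)

b0 →J1
b1 →J2
b2 →J1
b3 →J3
b4 →I1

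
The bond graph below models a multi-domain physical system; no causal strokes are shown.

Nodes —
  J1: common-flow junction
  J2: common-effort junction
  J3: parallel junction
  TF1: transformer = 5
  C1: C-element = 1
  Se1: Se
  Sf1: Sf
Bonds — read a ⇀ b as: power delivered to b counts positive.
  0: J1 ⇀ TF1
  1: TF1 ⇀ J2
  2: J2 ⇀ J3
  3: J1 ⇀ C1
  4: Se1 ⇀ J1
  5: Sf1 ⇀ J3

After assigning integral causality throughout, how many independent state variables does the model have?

1  (C1 all integral)

#4 →J1  (source Se1 imposes e)
#5 →Sf1  (source Sf1 imposes f)
#2 →J3  (J3: last free bond brings effort in)
#1 →J2  (J2: last free bond brings effort in)
#0 →TF1  (TF1 one-in-one-out from 1)
#3 →J1  (common-f at J1 fixed by 0)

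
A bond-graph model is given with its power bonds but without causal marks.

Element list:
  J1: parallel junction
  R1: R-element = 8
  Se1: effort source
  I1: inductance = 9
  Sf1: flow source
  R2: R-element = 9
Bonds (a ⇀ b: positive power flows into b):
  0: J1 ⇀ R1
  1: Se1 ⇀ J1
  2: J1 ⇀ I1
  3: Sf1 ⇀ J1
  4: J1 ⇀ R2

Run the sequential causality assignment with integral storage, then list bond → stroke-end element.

b0 →R1
b1 →J1
b2 →I1
b3 →Sf1
b4 →R2

bond 1 stroke→J1  (Se1: effort source, stroke at far end)
bond 3 stroke→Sf1  (Sf1: flow source, stroke at near end)
bond 0 stroke→R1  (J1: bond 1 brought effort, rest push out)
bond 2 stroke→I1  (J1: bond 1 brought effort, rest push out)
bond 4 stroke→R2  (J1 effort already set via bond 1)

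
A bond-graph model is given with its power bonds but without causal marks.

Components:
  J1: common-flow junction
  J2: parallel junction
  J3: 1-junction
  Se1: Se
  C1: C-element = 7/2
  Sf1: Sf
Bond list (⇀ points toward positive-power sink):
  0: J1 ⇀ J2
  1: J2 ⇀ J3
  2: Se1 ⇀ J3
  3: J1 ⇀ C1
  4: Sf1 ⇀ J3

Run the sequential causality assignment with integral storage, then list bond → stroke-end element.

bond 2 stroke at J3  (Se1: effort source, stroke at far end)
bond 4 stroke at Sf1  (source Sf1 imposes f)
bond 1 stroke at J3  (common-f at J3 fixed by 4)
bond 0 stroke at J2  (closing 0-jn rule on J2)
bond 3 stroke at J1  (1-jn J1 has f-setter on 0)

b0 stroke→J2
b1 stroke→J3
b2 stroke→J3
b3 stroke→J1
b4 stroke→Sf1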